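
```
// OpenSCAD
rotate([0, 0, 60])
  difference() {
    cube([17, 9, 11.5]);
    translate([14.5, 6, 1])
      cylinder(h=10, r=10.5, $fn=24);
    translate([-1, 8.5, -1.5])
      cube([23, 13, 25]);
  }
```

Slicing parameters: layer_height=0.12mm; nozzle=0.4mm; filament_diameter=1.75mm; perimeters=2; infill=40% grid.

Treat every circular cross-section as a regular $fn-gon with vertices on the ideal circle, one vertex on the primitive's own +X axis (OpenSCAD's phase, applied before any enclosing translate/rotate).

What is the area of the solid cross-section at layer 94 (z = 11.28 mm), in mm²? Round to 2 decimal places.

144.50 mm²

At z = 11.28 mm: the cube is present — its section is the full 17×9 rectangle (area 153.00 mm²); the cylinder at (14.5, 6) is absent (z outside [1, 11]); the cube at (-1, 8.5) (footprint 23×13) is included at this height (area 299.00 mm²); Subtracting the remaining from the first: starting from the 17×9 cube (153.00 mm²), the 23×13 cube at (-1, 8.5) partially overlaps it — only the 8.50 mm² overlap (of its 299.00 mm²) is removed, clipping the outline — area = 144.50 mm²; (rotated 60° about Z; rotation is an isometry so areas/perimeters/island counts are preserved). Overall, the cross-section is a single solid region. Net area = 144.50 mm².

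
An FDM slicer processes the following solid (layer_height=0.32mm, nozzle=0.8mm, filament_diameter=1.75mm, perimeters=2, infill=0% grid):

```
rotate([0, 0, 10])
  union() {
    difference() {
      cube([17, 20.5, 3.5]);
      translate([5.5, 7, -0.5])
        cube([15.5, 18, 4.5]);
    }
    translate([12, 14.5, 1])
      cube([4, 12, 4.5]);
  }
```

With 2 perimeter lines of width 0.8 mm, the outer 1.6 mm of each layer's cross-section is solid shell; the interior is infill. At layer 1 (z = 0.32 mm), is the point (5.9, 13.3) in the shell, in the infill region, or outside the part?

outside

At z = 0.32 mm: the 17×20.5 cube contributes its full rectangle; the cube at (5.5, 7) is present — its section is the full 15.5×18 rectangle; Taking the first minus the rest: starting from the 17×20.5 cube, the 15.5×18 cube at (5.5, 7) partially overlaps it — only the 155.25 mm² overlap (of its 279.00 mm²) is removed, clipping the outline — 1 connected region; the cube at (12, 14.5) is absent (z outside [1, 5.5]); Taking the union: only the result so far is present, so the union is just that shape — 1 connected region; (rotated 10° about Z; rotation is an isometry so areas/perimeters/island counts are preserved). Overall, the cross-section is a single solid region. Undo the 10° rotation: the query point maps to (8.120, 12.073) in the un-rotated model frame. The nearest boundary edge runs (5.50, 20.50)→(5.50, 7.00); distance from the point to it = 2.62 mm. The point is not inside any of the regions above, so it lies outside the cross-section (2.62 mm from the nearest boundary).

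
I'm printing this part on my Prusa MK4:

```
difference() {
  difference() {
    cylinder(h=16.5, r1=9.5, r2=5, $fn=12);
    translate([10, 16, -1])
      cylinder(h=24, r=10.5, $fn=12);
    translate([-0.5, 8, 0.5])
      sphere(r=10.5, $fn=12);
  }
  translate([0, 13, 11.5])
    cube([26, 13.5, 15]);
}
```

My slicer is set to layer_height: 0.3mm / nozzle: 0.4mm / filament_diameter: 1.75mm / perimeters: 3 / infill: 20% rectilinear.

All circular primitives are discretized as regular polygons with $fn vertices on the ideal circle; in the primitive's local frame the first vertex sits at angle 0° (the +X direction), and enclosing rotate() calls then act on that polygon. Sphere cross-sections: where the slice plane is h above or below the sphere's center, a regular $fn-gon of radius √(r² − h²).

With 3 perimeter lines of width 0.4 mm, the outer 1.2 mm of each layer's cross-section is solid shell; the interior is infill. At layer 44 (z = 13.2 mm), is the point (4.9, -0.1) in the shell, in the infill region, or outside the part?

shell

At z = 13.2 mm: the cone: at t=0.800 of its height the radius interpolates to r₁+(r₂−r₁)t = 5.900, giving a regular 12-gon of that circumradius; the r=10.5 cylinder at (10, 16) gives a regular 12-gon of circumradius 10.5 (constant along its height); the sphere at (-0.5, 8) does not reach this height (|z−center|=12.700 > r=10.5); After the difference (first − rest): starting from the cone, the r=10.5 cylinder at (10, 16) misses the remaining region (no effect) — 1 connected region; the cube at (0, 13) (footprint 26×13.5) is included at this height; Taking the first minus the rest: starting from that combined region, the 26×13.5 cube at (0, 13) misses the remaining region (no effect) — 1 connected region. Overall, the cross-section is a single solid region. The nearest boundary edge runs (5.90, 0.00)→(5.11, -2.95); distance from the point to it = 0.94 mm. The point is inside the cross-section, 0.94 mm from the nearest boundary — within the 1.2 mm shell band (3 × 0.4).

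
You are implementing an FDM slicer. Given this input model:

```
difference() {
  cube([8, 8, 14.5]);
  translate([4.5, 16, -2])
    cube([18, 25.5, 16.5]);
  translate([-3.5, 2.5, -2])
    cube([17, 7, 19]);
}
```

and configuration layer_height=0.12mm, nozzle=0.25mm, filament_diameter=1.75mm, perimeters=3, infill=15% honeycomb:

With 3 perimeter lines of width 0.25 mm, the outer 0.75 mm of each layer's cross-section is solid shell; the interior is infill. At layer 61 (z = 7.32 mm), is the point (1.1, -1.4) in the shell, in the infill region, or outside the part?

outside

At z = 7.32 mm: the cube is present — its section is the full 8×8 rectangle; the cube at (4.5, 16) is present — its section is the full 18×25.5 rectangle; the cube at (-3.5, 2.5) is present — its section is the full 17×7 rectangle; Subtracting the remaining from the first: starting from the 8×8 cube, the 18×25.5 cube at (4.5, 16) misses the remaining region (no effect); the 17×7 cube at (-3.5, 2.5) partially overlaps it — only the 44.00 mm² overlap (of its 119.00 mm²) is removed, clipping the outline — 1 connected region. Overall, the cross-section is a single solid region. The nearest boundary edge runs (8.00, 0.00)→(0.00, 0.00); distance from the point to it = 1.40 mm. The point is not inside any of the regions above, so it lies outside the cross-section (1.40 mm from the nearest boundary).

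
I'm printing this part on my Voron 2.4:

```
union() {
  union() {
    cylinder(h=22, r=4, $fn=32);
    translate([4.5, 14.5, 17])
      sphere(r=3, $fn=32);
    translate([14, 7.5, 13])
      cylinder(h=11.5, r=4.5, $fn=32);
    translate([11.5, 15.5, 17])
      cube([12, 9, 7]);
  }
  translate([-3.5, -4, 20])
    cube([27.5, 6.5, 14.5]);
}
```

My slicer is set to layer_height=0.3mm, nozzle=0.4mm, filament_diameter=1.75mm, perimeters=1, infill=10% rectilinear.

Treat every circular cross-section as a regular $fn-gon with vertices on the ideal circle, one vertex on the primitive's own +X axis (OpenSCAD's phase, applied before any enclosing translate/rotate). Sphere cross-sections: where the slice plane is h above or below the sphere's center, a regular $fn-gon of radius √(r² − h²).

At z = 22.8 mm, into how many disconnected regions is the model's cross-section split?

3

At z = 22.8 mm: the cylinder is absent (z outside [0, 22]); the sphere at (4.5, 14.5) does not reach this height (|z−center|=5.800 > r=3); the r=4.5 cylinder at (14, 7.5) contributes a regular 32-gon of circumradius 4.5; the cube at (11.5, 15.5) (footprint 12×9) is included at this height; Merging all regions: the 2 present regions are separate (no shared area or edge), so areas and boundary lengths simply add and each stays a separate island — 2 connected regions; the cube at (-3.5, -4) is present — its section is the full 27.5×6.5 rectangle; Combining (union): the 2 present regions are separate (no shared area or edge), so areas and boundary lengths simply add and each stays a separate island — 3 connected regions. The result has 3 disconnected regions.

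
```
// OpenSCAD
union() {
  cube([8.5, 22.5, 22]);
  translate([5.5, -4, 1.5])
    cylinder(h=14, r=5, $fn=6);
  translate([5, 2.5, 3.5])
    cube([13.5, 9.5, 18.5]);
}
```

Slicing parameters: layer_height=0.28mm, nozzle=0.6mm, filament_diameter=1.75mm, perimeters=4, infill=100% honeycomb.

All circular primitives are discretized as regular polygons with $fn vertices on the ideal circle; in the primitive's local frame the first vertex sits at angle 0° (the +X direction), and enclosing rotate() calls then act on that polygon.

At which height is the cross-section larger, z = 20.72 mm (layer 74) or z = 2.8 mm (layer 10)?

Layer 74 (z = 20.72): the 8.5×22.5 cube contributes its full rectangle (area 191.25 mm²); the cylinder at (5.5, -4) does not reach this height (z outside [1.5, 15.5]); the cube at (5, 2.5) is present — its section is the full 13.5×9.5 rectangle (area 128.25 mm²); Taking the union: the regions partially overlap — summed areas 319.50 mm² minus the doubly-counted overlap 33.25 mm² gives 286.25 mm² — area = 286.25 mm². So its area = 286.25 mm². Layer 10 (z = 2.8): the cube is present — its section is the full 8.5×22.5 rectangle (area 191.25 mm²); the r=5 cylinder at (5.5, -4) gives a regular 6-gon of circumradius 5 (constant along its height) (area = (6/2)·5.000²·sin(360°/6) = 64.95 mm²); the cube at (5, 2.5) is not intersected at this z (z outside [3.5, 22]); Combining (union): the regions partially overlap — summed areas 256.20 mm² minus the doubly-counted overlap 1.71 mm² gives 254.49 mm² — area = 254.49 mm². So its area = 254.49 mm². Layer 74 is larger (286.25 vs 254.49 mm²).

layer 74 (z = 20.72 mm)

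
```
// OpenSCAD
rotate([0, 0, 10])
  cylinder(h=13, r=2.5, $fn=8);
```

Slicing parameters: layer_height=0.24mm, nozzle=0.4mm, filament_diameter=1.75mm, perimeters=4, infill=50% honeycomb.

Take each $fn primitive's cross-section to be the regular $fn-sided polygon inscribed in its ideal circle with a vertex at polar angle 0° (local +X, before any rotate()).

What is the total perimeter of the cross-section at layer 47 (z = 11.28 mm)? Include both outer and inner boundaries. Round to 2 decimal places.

At z = 11.28 mm: the r=2.5 cylinder gives a regular 8-gon of circumradius 2.5 (constant along its height) (perimeter = 2·8·2.500·sin(180°/8) = 15.31 mm); (rotated 10° about Z; rotation is an isometry so areas/perimeters/island counts are preserved). Overall, the cross-section is a single solid region. Total boundary length (outer) = 15.31 mm.

15.31 mm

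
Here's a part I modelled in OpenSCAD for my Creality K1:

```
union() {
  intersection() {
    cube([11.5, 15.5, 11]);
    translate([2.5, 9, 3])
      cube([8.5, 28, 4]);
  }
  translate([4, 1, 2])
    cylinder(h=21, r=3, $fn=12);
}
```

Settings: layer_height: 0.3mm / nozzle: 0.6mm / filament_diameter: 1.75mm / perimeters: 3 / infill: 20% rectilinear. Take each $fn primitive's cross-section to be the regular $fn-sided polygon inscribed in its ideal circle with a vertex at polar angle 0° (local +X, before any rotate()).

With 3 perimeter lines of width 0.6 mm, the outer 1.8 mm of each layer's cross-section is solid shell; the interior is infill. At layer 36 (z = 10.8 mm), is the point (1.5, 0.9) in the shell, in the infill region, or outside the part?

shell

At z = 10.8 mm: the 11.5×15.5 cube contributes its full rectangle; the cube at (2.5, 9) is absent (z outside [3, 7]); After intersecting: at least one operand is absent at this height, so nothing remains; the cylinder at (4, 1): section is a regular 12-gon, circumradius r=3; Merging all regions: only the r=3 cylinder at (4, 1) is present, so the union is just that shape — 1 connected region. Overall, the cross-section is a single solid region. The nearest boundary edge runs (1.00, 1.00)→(1.40, -0.50); distance from the point to it = 0.46 mm. The point is inside the cross-section, 0.46 mm from the nearest boundary — within the 1.8 mm shell band (3 × 0.6).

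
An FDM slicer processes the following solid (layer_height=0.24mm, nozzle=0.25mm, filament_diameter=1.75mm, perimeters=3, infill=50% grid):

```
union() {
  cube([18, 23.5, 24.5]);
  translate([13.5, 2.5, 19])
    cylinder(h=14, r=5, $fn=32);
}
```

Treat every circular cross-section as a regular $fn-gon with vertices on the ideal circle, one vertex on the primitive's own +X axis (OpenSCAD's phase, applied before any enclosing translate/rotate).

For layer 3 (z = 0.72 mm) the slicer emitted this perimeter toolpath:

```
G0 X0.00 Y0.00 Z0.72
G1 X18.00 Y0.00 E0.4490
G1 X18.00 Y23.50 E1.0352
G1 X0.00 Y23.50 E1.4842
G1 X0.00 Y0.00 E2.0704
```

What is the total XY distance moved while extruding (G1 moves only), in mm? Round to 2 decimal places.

83.00 mm

Sum the Euclidean lengths of each G1 segment: total = 83.00 mm.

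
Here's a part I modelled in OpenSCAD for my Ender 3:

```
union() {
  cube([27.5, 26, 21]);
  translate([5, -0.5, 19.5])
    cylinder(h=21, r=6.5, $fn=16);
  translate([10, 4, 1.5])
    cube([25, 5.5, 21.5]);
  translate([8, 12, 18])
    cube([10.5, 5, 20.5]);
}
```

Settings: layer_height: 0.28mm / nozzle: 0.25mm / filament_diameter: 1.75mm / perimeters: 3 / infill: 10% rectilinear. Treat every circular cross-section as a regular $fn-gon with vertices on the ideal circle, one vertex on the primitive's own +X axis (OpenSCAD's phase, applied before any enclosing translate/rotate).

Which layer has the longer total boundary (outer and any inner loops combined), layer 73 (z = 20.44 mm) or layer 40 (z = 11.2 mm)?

layer 73 (z = 20.44 mm)

Layer 73 (z = 20.44): the cube is present — its section is the full 27.5×26 rectangle (perimeter 107.00 mm); the r=6.5 cylinder at (5, -0.5) gives a regular 16-gon of circumradius 6.5 (constant along its height) (perimeter = 2·16·6.500·sin(180°/16) = 40.58 mm); the 25×5.5 cube at (10, 4) contributes its full rectangle (perimeter 61.00 mm); the cube at (8, 12) (footprint 10.5×5) is included at this height (perimeter 31.00 mm); Merging all regions: the regions partially overlap (shared area 203.83 mm²), so the edge portions inside another operand are dropped and the merged outline is re-measured after clipping — boundary = 132.25 mm. So its perimeter = 132.25 mm. Layer 40 (z = 11.2): the cube (footprint 27.5×26) is included at this height (perimeter 107.00 mm); the cylinder at (5, -0.5) does not reach this height (z outside [19.5, 40.5]); the cube at (10, 4) is present — its section is the full 25×5.5 rectangle (perimeter 61.00 mm); the cube at (8, 12) does not reach this height (z outside [18, 38.5]); Merging all regions: the regions partially overlap (shared area 96.25 mm²), so the edge portions inside another operand are dropped and the merged outline is re-measured after clipping — boundary = 122.00 mm. So its perimeter = 122.00 mm. Layer 73 is larger (132.25 vs 122.00 mm).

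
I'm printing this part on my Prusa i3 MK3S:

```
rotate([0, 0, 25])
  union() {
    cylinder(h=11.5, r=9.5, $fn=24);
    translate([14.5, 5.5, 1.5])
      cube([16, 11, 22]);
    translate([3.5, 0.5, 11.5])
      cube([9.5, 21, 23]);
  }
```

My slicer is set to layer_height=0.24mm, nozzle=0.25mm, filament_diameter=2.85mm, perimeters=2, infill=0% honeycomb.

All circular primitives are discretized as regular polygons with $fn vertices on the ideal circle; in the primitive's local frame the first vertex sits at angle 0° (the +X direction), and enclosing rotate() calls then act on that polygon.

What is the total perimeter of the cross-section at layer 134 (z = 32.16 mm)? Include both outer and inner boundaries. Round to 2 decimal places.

At z = 32.16 mm: the cylinder does not reach this height (z outside [0, 11.5]); the cube at (14.5, 5.5) is absent (z outside [1.5, 23.5]); the 9.5×21 cube at (3.5, 0.5) contributes its full rectangle (perimeter 61.00 mm); Combining (union): only the 9.5×21 cube at (3.5, 0.5) is present, so the union is just that shape — boundary = 61.00 mm; (whole slice rotated 25° about Z — lengths, areas and connectivity unchanged). Overall, the cross-section is a single solid region. Total boundary length (outer) = 61.00 mm.

61.00 mm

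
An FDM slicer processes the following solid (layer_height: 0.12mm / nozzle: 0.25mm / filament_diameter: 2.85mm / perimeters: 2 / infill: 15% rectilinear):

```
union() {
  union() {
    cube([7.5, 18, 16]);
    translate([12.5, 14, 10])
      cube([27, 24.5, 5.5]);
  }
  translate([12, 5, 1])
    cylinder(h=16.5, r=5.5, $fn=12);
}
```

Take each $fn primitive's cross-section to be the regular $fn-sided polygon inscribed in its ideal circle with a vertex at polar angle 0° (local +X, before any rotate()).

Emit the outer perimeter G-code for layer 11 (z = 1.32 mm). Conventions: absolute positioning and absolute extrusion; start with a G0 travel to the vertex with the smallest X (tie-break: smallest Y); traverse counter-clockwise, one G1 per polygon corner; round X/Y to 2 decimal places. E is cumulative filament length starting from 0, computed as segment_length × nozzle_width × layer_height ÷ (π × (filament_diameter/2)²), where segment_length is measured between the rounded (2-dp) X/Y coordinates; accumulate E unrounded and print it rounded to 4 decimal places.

G0 X0.00 Y0.00 Z1.32
G1 X7.50 Y0.00 E0.0353
G1 X7.50 Y1.99 E0.0446
G1 X9.25 Y0.24 E0.0563
G1 X12.00 Y-0.50 E0.0697
G1 X14.75 Y0.24 E0.0831
G1 X16.76 Y2.25 E0.0964
G1 X17.50 Y5.00 E0.1098
G1 X16.76 Y7.75 E0.1232
G1 X14.75 Y9.76 E0.1366
G1 X12.00 Y10.50 E0.1500
G1 X9.25 Y9.76 E0.1634
G1 X7.50 Y8.01 E0.1750
G1 X7.50 Y18.00 E0.2220
G1 X0.00 Y18.00 E0.2572
G1 X0.00 Y0.00 E0.3419

At z = 1.32 mm: the cube (footprint 7.5×18) is included at this height; the cube at (12.5, 14) is absent (z outside [10, 15.5]); Combining (union): only the 7.5×18 cube is present, so the union is just that shape — 1 connected region; the cylinder at (12, 5): section is a regular 12-gon, circumradius r=5.5; Combining (union): the regions partially overlap (shared area 3.54 mm²), so overlapping operands fuse into one piece — 1 connected region. The outline is a single polygon with 15 vertices. Extrusion per mm of travel: 0.25 × 0.12 / (π × 1.425²) = 0.004703. Accumulating E over each segment gives final E = 0.3419.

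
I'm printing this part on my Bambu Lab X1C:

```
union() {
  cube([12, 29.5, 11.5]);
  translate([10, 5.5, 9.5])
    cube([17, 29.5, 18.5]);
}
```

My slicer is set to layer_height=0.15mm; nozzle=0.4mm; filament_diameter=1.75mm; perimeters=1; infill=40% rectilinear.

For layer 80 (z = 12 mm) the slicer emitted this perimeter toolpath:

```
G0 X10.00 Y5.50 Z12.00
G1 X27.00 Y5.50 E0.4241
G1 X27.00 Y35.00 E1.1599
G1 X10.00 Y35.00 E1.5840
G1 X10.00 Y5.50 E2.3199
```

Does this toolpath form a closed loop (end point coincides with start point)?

yes

Start point (G0): (10.00, 5.50). End point (last G1): the path returns to the start — closed.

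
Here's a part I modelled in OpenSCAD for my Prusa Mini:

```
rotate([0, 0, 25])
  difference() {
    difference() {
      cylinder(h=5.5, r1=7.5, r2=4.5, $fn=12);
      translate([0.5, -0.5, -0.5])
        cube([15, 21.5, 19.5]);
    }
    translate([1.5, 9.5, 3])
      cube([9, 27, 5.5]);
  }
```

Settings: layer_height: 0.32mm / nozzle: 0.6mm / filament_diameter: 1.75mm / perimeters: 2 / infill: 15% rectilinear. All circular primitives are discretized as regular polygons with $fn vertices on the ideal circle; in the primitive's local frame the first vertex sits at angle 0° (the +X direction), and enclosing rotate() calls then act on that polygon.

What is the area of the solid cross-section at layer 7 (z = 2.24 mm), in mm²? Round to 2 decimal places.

88.94 mm²

At z = 2.24 mm: the cone (r1=7.5→r2=4.5) has section circumradius 6.278 here — a regular 12-gon (area = (12/2)·6.278²·sin(360°/12) = 118.25 mm²); the cube at (0.5, -0.5) is present — its section is the full 15×21.5 rectangle (area 322.50 mm²); Taking the first minus the rest: starting from the cone (118.25 mm²), the 15×21.5 cube at (0.5, -0.5) partially overlaps it — only the 29.31 mm² overlap (of its 322.50 mm²) is removed, clipping the outline — area = 88.94 mm²; the cube at (1.5, 9.5) is absent (z outside [3, 8.5]); Subtracting the remaining from the first: none of the subtracted shapes is present at this height, so that combined region is unchanged — area = 88.94 mm²; (whole slice rotated 25° about Z — lengths, areas and connectivity unchanged). Overall, the cross-section is a single solid region. Net area = 88.94 mm².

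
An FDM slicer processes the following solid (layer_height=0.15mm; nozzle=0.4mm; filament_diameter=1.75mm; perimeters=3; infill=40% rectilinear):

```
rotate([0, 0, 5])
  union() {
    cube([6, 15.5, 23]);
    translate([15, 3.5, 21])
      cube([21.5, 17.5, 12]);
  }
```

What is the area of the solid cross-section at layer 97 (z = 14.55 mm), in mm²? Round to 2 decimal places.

93.00 mm²

At z = 14.55 mm: the cube is present — its section is the full 6×15.5 rectangle (area 93.00 mm²); the cube at (15, 3.5) is not intersected at this z (z outside [21, 33]); Combining (union): only the 6×15.5 cube is present, so the union is just that shape — area = 93.00 mm²; (whole slice rotated 5° about Z — lengths, areas and connectivity unchanged). Overall, the cross-section is a single solid region. Net area = 93.00 mm².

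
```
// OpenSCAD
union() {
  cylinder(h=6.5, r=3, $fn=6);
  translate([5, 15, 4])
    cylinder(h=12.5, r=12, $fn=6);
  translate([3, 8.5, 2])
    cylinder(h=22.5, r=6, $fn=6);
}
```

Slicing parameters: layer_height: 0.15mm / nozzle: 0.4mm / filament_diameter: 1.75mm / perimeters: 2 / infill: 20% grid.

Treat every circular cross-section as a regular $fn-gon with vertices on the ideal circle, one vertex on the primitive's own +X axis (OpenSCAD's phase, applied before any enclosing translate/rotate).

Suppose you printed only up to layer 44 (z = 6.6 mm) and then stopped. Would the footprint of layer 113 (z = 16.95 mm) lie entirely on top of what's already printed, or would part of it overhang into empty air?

entirely on top

Compare the two slices. At z = 6.6: the cylinder does not reach this height (z outside [0, 6.5]); the r=12 cylinder at (5, 15) contributes a regular 6-gon of circumradius 12 (area = (6/2)·12.000²·sin(360°/6) = 374.12 mm²); the r=6 cylinder at (3, 8.5) gives a regular 6-gon of circumradius 6 (constant along its height) (area = (6/2)·6.000²·sin(360°/6) = 93.53 mm²); Taking the union: the regions partially overlap — summed areas 467.65 mm² minus the doubly-counted overlap 84.73 mm² gives 382.93 mm² — area = 382.93 mm². At z = 16.95: the cylinder is absent (z outside [0, 6.5]); the cylinder at (5, 15) does not reach this height (z outside [4, 16.5]); the r=6 cylinder at (3, 8.5) gives a regular 6-gon of circumradius 6 (constant along its height) (area = (6/2)·6.000²·sin(360°/6) = 93.53 mm²); Merging all regions: only the r=6 cylinder at (3, 8.5) is present, so the union is just that shape — area = 93.53 mm². Checking containment: the cross-section at z = 16.95 is a subset of the cross-section at z = 6.6.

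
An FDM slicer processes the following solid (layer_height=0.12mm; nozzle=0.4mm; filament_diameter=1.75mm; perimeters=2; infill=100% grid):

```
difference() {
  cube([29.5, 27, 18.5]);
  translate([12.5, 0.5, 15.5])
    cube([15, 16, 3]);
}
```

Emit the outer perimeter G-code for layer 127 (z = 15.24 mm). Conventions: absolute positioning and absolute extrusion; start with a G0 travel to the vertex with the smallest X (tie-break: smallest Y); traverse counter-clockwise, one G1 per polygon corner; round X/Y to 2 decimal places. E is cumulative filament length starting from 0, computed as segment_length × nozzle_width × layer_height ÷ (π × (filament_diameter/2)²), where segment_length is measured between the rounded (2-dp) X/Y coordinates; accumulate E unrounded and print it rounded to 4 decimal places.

At z = 15.24 mm: the cube (footprint 29.5×27) is included at this height; the cube at (12.5, 0.5) does not reach this height (z outside [15.5, 18.5]); After the difference (first − rest): none of the subtracted shapes is present at this height, so the 29.5×27 cube is unchanged — 1 connected region. The outline is a single polygon with 4 vertices. Extrusion per mm of travel: 0.4 × 0.12 / (π × 0.875²) = 0.019956. Accumulating E over each segment gives final E = 2.2550.

G0 X0.00 Y0.00 Z15.24
G1 X29.50 Y0.00 E0.5887
G1 X29.50 Y27.00 E1.1275
G1 X0.00 Y27.00 E1.7162
G1 X0.00 Y0.00 E2.2550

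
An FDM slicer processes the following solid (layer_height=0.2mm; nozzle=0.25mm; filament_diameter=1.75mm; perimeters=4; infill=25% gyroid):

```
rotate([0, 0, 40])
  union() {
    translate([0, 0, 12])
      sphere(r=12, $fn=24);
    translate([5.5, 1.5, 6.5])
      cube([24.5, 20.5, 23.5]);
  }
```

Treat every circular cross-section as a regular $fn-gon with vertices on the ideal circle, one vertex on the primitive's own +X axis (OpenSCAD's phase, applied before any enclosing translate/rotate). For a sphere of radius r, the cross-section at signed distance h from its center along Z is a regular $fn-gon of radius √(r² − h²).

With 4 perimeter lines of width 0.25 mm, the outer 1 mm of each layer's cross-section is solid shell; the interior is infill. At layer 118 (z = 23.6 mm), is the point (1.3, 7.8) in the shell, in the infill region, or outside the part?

At z = 23.6 mm: the r=12 sphere contributes a regular 24-gon of circumradius √(12²−11.6²) = 3.072; the cube at (5.5, 1.5) (footprint 24.5×20.5) is included at this height; Merging all regions: the 2 present regions are separate (no shared area or edge), so areas and boundary lengths simply add and each stays a separate island — 2 connected regions; (whole slice rotated 40° about Z — lengths, areas and connectivity unchanged). Overall, the cross-section has 2 separate islands. Undo the 40° rotation: the query point maps to (6.010, 5.140) in the un-rotated model frame. The nearest boundary edge runs (5.50, 1.50)→(5.50, 22.00); distance from the point to it = 0.51 mm. (Shell/infill is judged within the island containing the point — the largest one.) The point is inside the cross-section, 0.51 mm from the nearest boundary — within the 1 mm shell band (4 × 0.25).

shell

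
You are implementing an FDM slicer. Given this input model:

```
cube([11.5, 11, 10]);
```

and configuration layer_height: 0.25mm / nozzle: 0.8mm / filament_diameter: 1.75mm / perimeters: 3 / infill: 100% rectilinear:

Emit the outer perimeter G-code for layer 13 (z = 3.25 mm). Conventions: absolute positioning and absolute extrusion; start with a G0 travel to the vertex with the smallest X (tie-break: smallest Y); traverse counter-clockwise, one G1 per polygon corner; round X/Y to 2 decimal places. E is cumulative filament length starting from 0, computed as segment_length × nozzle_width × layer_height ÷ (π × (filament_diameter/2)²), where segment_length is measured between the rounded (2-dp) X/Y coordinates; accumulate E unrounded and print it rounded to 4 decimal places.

At z = 3.25 mm: the cube is present — its section is the full 11.5×11 rectangle. The outline is a single polygon with 4 vertices. Extrusion per mm of travel: 0.8 × 0.25 / (π × 0.875²) = 0.083150. Accumulating E over each segment gives final E = 3.7418.

G0 X0.00 Y0.00 Z3.25
G1 X11.50 Y0.00 E0.9562
G1 X11.50 Y11.00 E1.8709
G1 X0.00 Y11.00 E2.8271
G1 X0.00 Y0.00 E3.7418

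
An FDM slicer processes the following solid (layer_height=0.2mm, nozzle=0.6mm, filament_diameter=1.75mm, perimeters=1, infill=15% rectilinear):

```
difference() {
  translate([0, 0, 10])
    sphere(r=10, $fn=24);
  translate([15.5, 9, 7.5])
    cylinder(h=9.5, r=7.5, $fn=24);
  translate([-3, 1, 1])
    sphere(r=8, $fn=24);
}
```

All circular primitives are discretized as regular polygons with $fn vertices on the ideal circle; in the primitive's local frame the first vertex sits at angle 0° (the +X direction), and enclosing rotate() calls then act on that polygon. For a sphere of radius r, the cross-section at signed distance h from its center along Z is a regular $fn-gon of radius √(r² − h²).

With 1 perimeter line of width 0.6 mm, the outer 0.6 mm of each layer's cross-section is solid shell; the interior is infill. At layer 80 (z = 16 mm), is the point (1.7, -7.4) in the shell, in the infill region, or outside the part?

At z = 16 mm: the r=10 sphere contributes a regular 24-gon of circumradius √(10²−6²) = 8.000; the r=7.5 cylinder at (15.5, 9) contributes a regular 24-gon of circumradius 7.5; the sphere at (-3, 1) does not reach this height (|z−center|=15.000 > r=8); Taking the first minus the rest: starting from the r=10 sphere, the r=7.5 cylinder at (15.5, 9) misses the remaining region (no effect) — 1 connected region. Overall, the cross-section is a single solid region. The nearest boundary edge runs (2.07, -7.73)→(-0.00, -8.00); distance from the point to it = 0.37 mm. The point is inside the cross-section, 0.37 mm from the nearest boundary — within the 0.6 mm shell band (1 × 0.6).

shell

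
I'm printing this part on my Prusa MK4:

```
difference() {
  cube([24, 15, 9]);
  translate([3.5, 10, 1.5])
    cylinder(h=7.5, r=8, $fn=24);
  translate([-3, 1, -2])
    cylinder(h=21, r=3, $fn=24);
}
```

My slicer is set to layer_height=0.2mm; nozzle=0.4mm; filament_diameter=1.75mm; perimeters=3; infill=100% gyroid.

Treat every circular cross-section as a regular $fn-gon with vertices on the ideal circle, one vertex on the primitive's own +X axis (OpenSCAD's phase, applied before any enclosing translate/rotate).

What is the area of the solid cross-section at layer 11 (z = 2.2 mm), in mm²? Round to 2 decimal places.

At z = 2.2 mm: the cube is present — its section is the full 24×15 rectangle (area 360.00 mm²); the r=8 cylinder at (3.5, 10) contributes a regular 24-gon of circumradius 8 (area = (24/2)·8.000²·sin(360°/24) = 198.77 mm²); the r=3 cylinder at (-3, 1) contributes a regular 24-gon of circumradius 3 (area = (24/2)·3.000²·sin(360°/24) = 27.95 mm²); After the difference (first − rest): starting from the 24×15 cube (360.00 mm²), the r=8 cylinder at (3.5, 10) partially overlaps it — only the 131.06 mm² overlap (of its 198.77 mm²) is removed, clipping the outline; the r=3 cylinder at (-3, 1) misses the remaining region (no effect) — area = 228.94 mm². Overall, the cross-section is a single solid region. Net area = 228.94 mm².

228.94 mm²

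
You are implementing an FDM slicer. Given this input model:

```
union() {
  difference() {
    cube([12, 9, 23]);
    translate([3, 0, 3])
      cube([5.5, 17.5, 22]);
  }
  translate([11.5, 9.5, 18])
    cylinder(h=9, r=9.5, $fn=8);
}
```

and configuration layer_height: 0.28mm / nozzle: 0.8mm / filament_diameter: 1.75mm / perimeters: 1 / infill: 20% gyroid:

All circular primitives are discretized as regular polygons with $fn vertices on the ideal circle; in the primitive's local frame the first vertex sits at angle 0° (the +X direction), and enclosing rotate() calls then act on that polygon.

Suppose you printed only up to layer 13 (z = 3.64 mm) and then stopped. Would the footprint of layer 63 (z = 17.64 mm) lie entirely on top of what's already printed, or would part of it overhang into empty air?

Compare the two slices. At z = 3.64: the cube (footprint 12×9) is included at this height (area 108.00 mm²); the cube at (3, 0) (footprint 5.5×17.5) is included at this height (area 96.25 mm²); After the difference (first − rest): starting from the 12×9 cube (108.00 mm²), the 5.5×17.5 cube at (3, 0) partially overlaps it — only the 49.50 mm² overlap (of its 96.25 mm²) is removed, clipping the outline — area = 58.50 mm²; the cylinder at (11.5, 9.5) does not reach this height (z outside [18, 27]); Combining (union): only that combined region is present, so the union is just that shape — area = 58.50 mm². At z = 17.64: the 12×9 cube contributes its full rectangle (area 108.00 mm²); the cube at (3, 0) (footprint 5.5×17.5) is included at this height (area 96.25 mm²); Taking the first minus the rest: starting from the 12×9 cube (108.00 mm²), the 5.5×17.5 cube at (3, 0) partially overlaps it — only the 49.50 mm² overlap (of its 96.25 mm²) is removed, clipping the outline — area = 58.50 mm²; the cylinder at (11.5, 9.5) is not intersected at this z (z outside [18, 27]); Taking the union: only the result so far is present, so the union is just that shape — area = 58.50 mm². Checking containment: the cross-section at z = 17.64 is a subset of the cross-section at z = 3.64.

entirely on top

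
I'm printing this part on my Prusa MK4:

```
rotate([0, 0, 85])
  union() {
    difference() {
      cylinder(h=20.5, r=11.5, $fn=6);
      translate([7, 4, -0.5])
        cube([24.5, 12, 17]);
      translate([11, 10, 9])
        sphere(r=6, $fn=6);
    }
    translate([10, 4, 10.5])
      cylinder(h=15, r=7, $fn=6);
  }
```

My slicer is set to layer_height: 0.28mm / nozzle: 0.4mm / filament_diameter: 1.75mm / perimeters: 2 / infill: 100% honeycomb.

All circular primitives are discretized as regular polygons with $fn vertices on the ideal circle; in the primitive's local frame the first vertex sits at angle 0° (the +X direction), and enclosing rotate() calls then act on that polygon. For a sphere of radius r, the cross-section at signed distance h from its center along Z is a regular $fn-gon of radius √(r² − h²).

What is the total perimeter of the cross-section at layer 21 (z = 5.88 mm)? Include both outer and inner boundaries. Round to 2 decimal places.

70.60 mm

At z = 5.88 mm: the cylinder: section is a regular 6-gon, circumradius r=11.5 (perimeter = 2·6·11.500·sin(180°/6) = 69.00 mm); the cube at (7, 4) is present — its section is the full 24.5×12 rectangle (perimeter 73.00 mm); the r=6 sphere at (11, 10) slices to a regular 6-gon of circumradius 5.125 (√(r²−h²) with h=3.12 from center) (perimeter = 2·6·5.125·sin(180°/6) = 30.75 mm); Subtracting the remaining from the first: starting from the r=11.5 cylinder, the 24.5×12 cube at (7, 4) partially overlaps it — only the 4.16 mm² overlap (of its 294.00 mm²) is removed, clipping the outline; the r=6 sphere at (11, 10) misses the remaining region (no effect) — boundary = 70.60 mm; the cylinder at (10, 4) is absent (z outside [10.5, 25.5]); Combining (union): only the result so far is present, so the union is just that shape — boundary = 70.60 mm; (rotated 85° about Z; rotation is an isometry so areas/perimeters/island counts are preserved). Overall, the cross-section is a single solid region. Total boundary length (outer) = 70.60 mm.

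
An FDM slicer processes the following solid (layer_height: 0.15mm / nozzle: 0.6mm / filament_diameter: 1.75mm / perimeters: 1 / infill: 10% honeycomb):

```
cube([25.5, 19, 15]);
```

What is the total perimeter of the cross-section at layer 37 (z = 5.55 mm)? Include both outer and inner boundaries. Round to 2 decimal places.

89.00 mm

At z = 5.55 mm: the 25.5×19 cube contributes its full rectangle (perimeter 89.00 mm). Overall, the cross-section is a single solid region. Total boundary length (outer) = 89.00 mm.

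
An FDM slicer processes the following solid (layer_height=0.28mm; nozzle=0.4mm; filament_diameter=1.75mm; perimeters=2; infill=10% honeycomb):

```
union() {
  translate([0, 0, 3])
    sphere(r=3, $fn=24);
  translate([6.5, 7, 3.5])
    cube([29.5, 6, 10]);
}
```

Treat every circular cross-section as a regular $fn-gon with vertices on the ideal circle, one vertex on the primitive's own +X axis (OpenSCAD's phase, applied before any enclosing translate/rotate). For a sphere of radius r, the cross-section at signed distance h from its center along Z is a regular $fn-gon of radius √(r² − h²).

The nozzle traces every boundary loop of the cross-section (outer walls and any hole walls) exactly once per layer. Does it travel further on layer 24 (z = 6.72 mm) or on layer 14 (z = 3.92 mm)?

layer 14 (z = 3.92 mm)

Layer 24 (z = 6.72): the sphere is absent (|z−center|=3.720 > r=3); the cube at (6.5, 7) is present — its section is the full 29.5×6 rectangle (perimeter 71.00 mm); Taking the union: only the 29.5×6 cube at (6.5, 7) is present, so the union is just that shape — boundary = 71.00 mm. So its perimeter = 71.00 mm. Layer 14 (z = 3.92): the r=3 sphere slices to a regular 24-gon of circumradius 2.855 (√(r²−h²) with h=0.92 from center) (perimeter = 2·24·2.855·sin(180°/24) = 17.89 mm); the 29.5×6 cube at (6.5, 7) contributes its full rectangle (perimeter 71.00 mm); Taking the union: the 2 present regions are separate (no shared area or edge), so areas and boundary lengths simply add and each stays a separate island — boundary = 88.89 mm. So its perimeter = 88.89 mm. Layer 14 is larger (88.89 vs 71.00 mm).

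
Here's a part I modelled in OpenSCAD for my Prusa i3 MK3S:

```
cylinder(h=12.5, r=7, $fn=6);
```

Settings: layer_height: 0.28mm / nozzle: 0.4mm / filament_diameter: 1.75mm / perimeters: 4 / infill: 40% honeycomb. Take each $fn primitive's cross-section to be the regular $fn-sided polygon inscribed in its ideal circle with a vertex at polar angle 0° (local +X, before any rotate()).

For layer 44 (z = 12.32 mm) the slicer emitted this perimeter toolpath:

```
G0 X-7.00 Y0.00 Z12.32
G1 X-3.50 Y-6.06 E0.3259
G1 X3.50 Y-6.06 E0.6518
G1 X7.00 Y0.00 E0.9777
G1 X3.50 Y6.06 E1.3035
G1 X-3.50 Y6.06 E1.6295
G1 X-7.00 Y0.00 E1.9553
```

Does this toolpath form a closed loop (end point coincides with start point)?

yes

Start point (G0): (-7.00, 0.00). End point (last G1): the path returns to the start — closed.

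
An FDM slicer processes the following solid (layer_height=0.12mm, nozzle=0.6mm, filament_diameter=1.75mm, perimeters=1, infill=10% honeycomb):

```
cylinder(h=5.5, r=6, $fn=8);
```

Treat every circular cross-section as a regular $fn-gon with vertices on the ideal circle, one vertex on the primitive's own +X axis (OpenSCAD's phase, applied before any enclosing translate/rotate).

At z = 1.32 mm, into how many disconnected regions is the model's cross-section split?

1

At z = 1.32 mm: the cylinder: section is a regular 8-gon, circumradius r=6. The result has 1 disconnected region.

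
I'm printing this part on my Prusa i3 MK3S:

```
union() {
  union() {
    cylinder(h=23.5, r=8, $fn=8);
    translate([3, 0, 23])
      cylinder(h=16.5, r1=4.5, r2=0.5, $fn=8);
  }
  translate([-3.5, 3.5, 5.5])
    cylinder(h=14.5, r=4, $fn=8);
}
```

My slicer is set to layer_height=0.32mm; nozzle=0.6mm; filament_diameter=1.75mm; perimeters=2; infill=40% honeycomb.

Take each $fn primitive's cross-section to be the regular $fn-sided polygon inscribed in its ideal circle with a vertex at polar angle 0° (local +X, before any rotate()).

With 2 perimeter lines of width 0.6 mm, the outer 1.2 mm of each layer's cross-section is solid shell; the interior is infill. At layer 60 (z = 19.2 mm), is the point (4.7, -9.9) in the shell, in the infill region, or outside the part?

outside

At z = 19.2 mm: the r=8 cylinder contributes a regular 8-gon of circumradius 8; the cone at (3, 0) is absent (z outside [23, 39.5]); Taking the union: only the r=8 cylinder is present, so the union is just that shape — 1 connected region; the cylinder at (-3.5, 3.5): section is a regular 8-gon, circumradius r=4; Taking the union: the regions partially overlap (shared area 39.43 mm²), so overlapping operands fuse into one piece — 1 connected region. Overall, the cross-section is a single solid region. The nearest boundary edge runs (5.66, -5.66)→(-0.00, -8.00); distance from the point to it = 3.55 mm. The point is not inside any of the regions above, so it lies outside the cross-section (3.55 mm from the nearest boundary).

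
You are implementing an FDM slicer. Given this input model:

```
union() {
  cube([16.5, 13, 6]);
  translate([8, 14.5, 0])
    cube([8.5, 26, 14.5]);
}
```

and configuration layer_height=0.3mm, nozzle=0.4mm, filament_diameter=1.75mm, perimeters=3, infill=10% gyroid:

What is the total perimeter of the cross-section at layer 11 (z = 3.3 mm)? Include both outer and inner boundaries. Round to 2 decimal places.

128.00 mm

At z = 3.3 mm: the cube is present — its section is the full 16.5×13 rectangle (perimeter 59.00 mm); the 8.5×26 cube at (8, 14.5) contributes its full rectangle (perimeter 69.00 mm); Combining (union): the 2 present regions are separate (no shared area or edge), so areas and boundary lengths simply add and each stays a separate island — boundary = 128.00 mm. Overall, the cross-section has 2 separate islands. Total boundary length (outer) = 128.00 mm.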